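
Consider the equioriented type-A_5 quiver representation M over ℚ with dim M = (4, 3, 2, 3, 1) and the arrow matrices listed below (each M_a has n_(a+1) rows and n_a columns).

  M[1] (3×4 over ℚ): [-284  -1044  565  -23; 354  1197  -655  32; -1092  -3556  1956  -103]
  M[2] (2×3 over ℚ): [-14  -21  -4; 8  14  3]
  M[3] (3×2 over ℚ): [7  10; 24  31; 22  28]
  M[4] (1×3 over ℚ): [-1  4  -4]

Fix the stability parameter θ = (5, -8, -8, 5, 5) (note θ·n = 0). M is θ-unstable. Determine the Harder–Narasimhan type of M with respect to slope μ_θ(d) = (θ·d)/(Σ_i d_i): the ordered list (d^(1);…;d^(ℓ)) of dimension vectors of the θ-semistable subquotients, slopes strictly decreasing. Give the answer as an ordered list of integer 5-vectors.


Barcode: M ≅ I[1,1], I[1,2], I[1,4], I[1,5], I[4,4]. HN layers by μ_θ (3 steps, strictly decreasing):
  μ^(1)=5; μ^(2)=-3/2; μ^(3)=-11/3

((1, 0, 0, 3, 1); (1, 1, 0, 0, 0); (2, 2, 2, 0, 0))


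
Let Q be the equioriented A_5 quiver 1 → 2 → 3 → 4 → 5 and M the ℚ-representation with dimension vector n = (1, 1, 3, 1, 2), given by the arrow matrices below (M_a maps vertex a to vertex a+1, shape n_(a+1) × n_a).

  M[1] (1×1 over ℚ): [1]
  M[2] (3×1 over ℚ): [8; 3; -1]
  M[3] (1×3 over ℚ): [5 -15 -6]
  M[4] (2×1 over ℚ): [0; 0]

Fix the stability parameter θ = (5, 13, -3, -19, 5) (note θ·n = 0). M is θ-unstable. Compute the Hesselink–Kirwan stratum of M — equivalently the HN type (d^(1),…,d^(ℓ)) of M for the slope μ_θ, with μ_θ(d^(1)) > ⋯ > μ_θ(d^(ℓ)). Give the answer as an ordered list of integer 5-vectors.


Via rank(M_{q-1}∘⋯∘M_p): M ≅ I[1,4], I[3,3]^2, I[5,5]^2.
μ_θ-semistable layers: μ^(1)=5; μ^(2)=-1; μ^(3)=-3

((0, 0, 0, 0, 2); (1, 1, 1, 1, 0); (0, 0, 2, 0, 0))


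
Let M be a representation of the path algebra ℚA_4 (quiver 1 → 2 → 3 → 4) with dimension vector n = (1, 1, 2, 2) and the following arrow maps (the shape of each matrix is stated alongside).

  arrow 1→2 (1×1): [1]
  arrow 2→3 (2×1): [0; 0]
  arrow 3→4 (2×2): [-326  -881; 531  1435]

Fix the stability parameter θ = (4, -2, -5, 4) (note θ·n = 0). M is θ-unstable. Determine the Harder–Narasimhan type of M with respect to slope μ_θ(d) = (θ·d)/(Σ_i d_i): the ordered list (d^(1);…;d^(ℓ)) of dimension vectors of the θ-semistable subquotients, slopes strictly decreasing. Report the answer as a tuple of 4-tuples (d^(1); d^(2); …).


Via rank(M_{q-1}∘⋯∘M_p): M ≅ I[1,2], I[3,4]^2.
μ_θ-semistable layers: μ^(1)=4; μ^(2)=1; μ^(3)=-5

((0, 0, 0, 2); (1, 1, 0, 0); (0, 0, 2, 0))


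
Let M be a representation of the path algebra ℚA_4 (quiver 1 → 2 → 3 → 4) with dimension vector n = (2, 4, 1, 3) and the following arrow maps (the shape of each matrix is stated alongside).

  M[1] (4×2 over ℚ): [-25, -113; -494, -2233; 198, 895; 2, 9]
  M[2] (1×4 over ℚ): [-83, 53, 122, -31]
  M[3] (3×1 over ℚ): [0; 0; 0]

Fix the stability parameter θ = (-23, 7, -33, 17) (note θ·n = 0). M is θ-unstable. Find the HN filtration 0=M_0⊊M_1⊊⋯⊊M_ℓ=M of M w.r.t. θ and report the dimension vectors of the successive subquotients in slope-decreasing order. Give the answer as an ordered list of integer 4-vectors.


Interval decomposition of M: I[1,2], I[1,3], I[2,2]^2, I[4,4]^3.
HN type (ℓ=4): μ^(1)=17; μ^(2)=7; μ^(3)=-13; μ^(4)=-23

((0, 0, 0, 3); (0, 3, 0, 0); (0, 1, 1, 0); (2, 0, 0, 0))


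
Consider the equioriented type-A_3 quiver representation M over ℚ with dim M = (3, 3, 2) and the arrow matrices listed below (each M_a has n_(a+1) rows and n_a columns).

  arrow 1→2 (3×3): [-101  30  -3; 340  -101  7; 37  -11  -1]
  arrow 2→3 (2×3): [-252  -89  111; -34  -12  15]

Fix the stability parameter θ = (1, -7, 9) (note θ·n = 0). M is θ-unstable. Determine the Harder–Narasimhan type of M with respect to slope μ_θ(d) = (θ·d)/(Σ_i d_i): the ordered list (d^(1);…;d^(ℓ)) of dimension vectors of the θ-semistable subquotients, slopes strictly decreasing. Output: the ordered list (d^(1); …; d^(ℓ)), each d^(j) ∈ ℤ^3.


Barcode: M ≅ I[1,2], I[1,3]^2. HN layers by μ_θ (2 steps, strictly decreasing):
  μ^(1)=9; μ^(2)=-3

((0, 0, 2); (3, 3, 0))


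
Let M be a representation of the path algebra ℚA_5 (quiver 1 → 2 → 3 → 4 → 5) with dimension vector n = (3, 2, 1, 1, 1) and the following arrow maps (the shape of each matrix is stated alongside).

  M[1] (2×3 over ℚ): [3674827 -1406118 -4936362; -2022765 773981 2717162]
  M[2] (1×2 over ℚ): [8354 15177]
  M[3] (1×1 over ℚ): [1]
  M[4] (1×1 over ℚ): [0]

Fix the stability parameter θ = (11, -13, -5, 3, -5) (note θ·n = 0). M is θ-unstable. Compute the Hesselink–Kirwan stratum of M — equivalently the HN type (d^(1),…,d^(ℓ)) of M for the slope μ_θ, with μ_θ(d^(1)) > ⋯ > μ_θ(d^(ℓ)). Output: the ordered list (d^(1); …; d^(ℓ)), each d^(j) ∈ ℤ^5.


Barcode: M ≅ I[1,1], I[1,2], I[1,4], I[5,5]. HN layers by μ_θ (5 steps, strictly decreasing):
  μ^(1)=11; μ^(2)=3; μ^(3)=-1; μ^(4)=-7/3; μ^(5)=-5

((1, 0, 0, 0, 0); (0, 0, 0, 1, 0); (1, 1, 0, 0, 0); (1, 1, 1, 0, 0); (0, 0, 0, 0, 1))


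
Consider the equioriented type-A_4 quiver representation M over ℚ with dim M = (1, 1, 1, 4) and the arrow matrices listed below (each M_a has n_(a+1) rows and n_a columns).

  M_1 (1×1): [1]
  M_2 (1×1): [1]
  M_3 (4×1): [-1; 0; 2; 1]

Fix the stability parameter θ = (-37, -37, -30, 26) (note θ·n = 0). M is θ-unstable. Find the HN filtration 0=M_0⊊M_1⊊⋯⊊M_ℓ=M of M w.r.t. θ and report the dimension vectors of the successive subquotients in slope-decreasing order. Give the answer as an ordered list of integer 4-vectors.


Barcode: M ≅ I[1,4], I[4,4]^3. HN layers by μ_θ (3 steps, strictly decreasing):
  μ^(1)=26; μ^(2)=-30; μ^(3)=-37

((0, 0, 0, 4); (0, 0, 1, 0); (1, 1, 0, 0))


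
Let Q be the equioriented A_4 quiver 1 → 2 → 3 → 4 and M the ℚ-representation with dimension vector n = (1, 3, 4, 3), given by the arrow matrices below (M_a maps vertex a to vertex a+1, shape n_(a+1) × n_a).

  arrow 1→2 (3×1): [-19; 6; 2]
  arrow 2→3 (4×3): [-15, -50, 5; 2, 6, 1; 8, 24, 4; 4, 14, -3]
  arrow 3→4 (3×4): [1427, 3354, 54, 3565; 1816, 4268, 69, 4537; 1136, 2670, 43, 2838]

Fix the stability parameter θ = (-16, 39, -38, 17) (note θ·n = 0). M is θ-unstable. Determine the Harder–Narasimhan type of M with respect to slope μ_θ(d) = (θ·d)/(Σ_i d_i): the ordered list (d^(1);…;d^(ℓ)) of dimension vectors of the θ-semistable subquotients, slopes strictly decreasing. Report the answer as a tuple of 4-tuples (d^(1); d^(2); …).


Barcode: M ≅ I[1,4], I[2,2], I[2,4], I[3,3], I[3,4]. HN layers by μ_θ (5 steps, strictly decreasing):
  μ^(1)=39; μ^(2)=17; μ^(3)=1/2; μ^(4)=-16; μ^(5)=-38

((0, 1, 0, 0); (0, 0, 0, 3); (0, 2, 2, 0); (1, 0, 0, 0); (0, 0, 2, 0))


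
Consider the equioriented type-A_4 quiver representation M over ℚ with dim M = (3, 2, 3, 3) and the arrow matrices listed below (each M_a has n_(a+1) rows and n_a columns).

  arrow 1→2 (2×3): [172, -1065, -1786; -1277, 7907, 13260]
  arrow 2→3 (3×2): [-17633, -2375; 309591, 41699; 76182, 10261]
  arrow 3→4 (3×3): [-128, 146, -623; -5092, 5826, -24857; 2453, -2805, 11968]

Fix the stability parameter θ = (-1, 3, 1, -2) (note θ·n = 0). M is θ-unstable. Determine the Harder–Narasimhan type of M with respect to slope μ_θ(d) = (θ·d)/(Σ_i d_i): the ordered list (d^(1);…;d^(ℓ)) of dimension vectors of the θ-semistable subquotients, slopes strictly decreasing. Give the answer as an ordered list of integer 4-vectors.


Barcode: M ≅ I[1,1], I[1,3], I[1,4], I[3,4], I[4,4]. HN layers by μ_θ (5 steps, strictly decreasing):
  μ^(1)=2; μ^(2)=2/3; μ^(3)=-1/2; μ^(4)=-1; μ^(5)=-2

((0, 1, 1, 0); (0, 1, 1, 1); (0, 0, 1, 1); (3, 0, 0, 0); (0, 0, 0, 1))


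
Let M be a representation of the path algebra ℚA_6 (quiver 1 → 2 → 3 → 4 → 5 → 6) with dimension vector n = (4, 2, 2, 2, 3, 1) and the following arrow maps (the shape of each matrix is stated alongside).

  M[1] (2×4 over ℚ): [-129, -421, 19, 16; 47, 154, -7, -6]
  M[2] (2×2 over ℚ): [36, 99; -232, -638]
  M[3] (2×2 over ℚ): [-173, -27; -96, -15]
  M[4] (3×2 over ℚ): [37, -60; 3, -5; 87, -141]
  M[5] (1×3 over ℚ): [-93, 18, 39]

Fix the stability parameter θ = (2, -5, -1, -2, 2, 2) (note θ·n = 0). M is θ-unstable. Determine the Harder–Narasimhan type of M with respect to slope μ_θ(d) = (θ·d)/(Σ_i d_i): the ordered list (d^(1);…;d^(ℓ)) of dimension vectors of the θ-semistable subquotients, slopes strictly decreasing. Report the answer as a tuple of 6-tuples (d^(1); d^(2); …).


Via rank(M_{q-1}∘⋯∘M_p): M ≅ I[1,1]^2, I[1,2], I[1,5], I[3,6], I[5,5].
μ_θ-semistable layers: μ^(1)=2; μ^(2)=-3/2

((2, 0, 0, 0, 3, 1); (2, 2, 2, 2, 0, 0))


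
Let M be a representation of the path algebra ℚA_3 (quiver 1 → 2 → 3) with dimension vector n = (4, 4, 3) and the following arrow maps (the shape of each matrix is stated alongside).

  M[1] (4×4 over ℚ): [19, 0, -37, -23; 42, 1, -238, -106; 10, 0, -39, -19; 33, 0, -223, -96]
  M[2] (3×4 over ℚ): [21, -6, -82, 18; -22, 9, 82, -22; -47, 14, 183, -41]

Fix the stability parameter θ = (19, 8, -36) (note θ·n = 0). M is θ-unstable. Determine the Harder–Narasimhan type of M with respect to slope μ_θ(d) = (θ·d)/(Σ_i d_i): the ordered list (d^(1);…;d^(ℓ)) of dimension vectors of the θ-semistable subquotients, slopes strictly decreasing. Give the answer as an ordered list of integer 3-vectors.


Barcode: M ≅ I[1,2], I[1,3]^3. HN layers by μ_θ (2 steps, strictly decreasing):
  μ^(1)=27/2; μ^(2)=-3

((1, 1, 0); (3, 3, 3))


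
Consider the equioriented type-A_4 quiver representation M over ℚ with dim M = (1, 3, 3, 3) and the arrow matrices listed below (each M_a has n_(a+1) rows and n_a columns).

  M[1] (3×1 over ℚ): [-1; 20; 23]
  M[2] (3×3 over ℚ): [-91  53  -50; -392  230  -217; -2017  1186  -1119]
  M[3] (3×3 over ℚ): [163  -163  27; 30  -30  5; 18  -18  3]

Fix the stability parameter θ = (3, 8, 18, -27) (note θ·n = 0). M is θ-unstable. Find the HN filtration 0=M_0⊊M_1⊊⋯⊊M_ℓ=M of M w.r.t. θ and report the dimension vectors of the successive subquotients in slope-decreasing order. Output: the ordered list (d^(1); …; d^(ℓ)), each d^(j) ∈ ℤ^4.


Barcode: M ≅ I[1,3], I[2,4]^2, I[4,4]. HN layers by μ_θ (5 steps, strictly decreasing):
  μ^(1)=18; μ^(2)=8; μ^(3)=3; μ^(4)=-1/3; μ^(5)=-27

((0, 0, 1, 0); (0, 1, 0, 0); (1, 0, 0, 0); (0, 2, 2, 2); (0, 0, 0, 1))


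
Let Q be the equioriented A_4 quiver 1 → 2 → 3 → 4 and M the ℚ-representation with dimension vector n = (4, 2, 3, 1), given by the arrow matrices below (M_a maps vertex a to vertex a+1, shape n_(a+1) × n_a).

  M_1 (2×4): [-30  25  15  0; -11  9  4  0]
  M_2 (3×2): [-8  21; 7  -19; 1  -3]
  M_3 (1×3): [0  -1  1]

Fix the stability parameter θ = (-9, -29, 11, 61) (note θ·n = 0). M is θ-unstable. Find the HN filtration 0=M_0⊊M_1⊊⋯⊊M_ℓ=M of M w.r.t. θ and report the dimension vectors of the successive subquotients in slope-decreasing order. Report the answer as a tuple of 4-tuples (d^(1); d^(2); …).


Barcode: M ≅ I[1,1]^2, I[1,3], I[1,4], I[3,3]. HN layers by μ_θ (4 steps, strictly decreasing):
  μ^(1)=61; μ^(2)=11; μ^(3)=-9; μ^(4)=-19

((0, 0, 0, 1); (0, 0, 3, 0); (2, 0, 0, 0); (2, 2, 0, 0))


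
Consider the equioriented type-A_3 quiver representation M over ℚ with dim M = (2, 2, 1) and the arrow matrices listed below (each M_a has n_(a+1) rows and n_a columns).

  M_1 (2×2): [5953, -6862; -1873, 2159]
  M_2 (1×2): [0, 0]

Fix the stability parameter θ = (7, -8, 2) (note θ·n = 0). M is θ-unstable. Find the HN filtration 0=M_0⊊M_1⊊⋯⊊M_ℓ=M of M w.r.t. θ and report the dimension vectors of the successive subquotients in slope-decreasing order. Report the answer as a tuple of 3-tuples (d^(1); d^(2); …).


Via rank(M_{q-1}∘⋯∘M_p): M ≅ I[1,2]^2, I[3,3].
μ_θ-semistable layers: μ^(1)=2; μ^(2)=-1/2

((0, 0, 1); (2, 2, 0))


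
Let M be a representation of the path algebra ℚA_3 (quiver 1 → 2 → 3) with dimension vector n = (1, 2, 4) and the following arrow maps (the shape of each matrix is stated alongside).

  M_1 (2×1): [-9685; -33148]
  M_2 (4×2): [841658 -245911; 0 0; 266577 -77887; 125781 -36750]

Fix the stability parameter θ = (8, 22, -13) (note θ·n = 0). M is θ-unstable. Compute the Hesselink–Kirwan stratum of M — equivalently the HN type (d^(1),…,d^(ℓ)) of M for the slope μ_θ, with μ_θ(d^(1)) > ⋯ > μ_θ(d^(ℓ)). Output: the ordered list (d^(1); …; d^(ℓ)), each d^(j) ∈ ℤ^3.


Barcode: M ≅ I[1,3], I[2,3], I[3,3]^2. HN layers by μ_θ (3 steps, strictly decreasing):
  μ^(1)=17/3; μ^(2)=9/2; μ^(3)=-13

((1, 1, 1); (0, 1, 1); (0, 0, 2))


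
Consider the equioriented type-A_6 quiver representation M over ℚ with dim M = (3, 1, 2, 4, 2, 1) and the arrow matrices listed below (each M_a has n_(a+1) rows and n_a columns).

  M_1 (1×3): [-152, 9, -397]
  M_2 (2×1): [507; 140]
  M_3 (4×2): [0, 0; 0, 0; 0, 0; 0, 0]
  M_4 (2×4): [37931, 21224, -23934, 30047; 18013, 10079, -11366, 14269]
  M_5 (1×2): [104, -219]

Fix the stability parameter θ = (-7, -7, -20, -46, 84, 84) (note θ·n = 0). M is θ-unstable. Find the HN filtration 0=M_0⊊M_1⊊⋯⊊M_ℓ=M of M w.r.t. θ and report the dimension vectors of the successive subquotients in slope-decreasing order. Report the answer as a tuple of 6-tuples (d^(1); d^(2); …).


Interval decomposition of M: I[1,1]^2, I[1,3], I[3,3], I[4,4]^2, I[4,5], I[4,6].
HN type (ℓ=5): μ^(1)=84; μ^(2)=-7; μ^(3)=-34/3; μ^(4)=-20; μ^(5)=-46

((0, 0, 0, 0, 2, 1); (2, 0, 0, 0, 0, 0); (1, 1, 1, 0, 0, 0); (0, 0, 1, 0, 0, 0); (0, 0, 0, 4, 0, 0))


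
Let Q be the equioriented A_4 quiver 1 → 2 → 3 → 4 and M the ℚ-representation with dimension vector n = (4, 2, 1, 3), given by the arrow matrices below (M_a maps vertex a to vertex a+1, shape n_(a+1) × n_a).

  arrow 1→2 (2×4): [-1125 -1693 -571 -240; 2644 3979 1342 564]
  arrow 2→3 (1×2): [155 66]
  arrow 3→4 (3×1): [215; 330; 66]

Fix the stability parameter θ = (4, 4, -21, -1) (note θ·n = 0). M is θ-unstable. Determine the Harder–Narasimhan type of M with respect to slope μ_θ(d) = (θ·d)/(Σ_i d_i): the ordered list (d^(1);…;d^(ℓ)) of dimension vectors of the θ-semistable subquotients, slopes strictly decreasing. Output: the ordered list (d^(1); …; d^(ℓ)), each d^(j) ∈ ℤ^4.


Via rank(M_{q-1}∘⋯∘M_p): M ≅ I[1,1]^2, I[1,2], I[1,4], I[4,4]^2.
μ_θ-semistable layers: μ^(1)=4; μ^(2)=-1; μ^(3)=-13/3

((3, 1, 0, 0); (0, 0, 0, 3); (1, 1, 1, 0))


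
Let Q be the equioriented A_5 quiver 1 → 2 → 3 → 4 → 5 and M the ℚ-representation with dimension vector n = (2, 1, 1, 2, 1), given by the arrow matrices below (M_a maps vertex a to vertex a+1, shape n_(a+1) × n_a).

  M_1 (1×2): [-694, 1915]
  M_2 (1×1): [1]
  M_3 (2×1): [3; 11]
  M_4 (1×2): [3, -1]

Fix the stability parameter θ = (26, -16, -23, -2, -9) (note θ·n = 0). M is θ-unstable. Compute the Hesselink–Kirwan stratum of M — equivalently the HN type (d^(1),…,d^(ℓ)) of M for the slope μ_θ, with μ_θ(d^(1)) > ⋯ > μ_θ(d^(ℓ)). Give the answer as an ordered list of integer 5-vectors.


Via rank(M_{q-1}∘⋯∘M_p): M ≅ I[1,1], I[1,5], I[4,4].
μ_θ-semistable layers: μ^(1)=26; μ^(2)=-2; μ^(3)=-24/5

((1, 0, 0, 0, 0); (0, 0, 0, 1, 0); (1, 1, 1, 1, 1))


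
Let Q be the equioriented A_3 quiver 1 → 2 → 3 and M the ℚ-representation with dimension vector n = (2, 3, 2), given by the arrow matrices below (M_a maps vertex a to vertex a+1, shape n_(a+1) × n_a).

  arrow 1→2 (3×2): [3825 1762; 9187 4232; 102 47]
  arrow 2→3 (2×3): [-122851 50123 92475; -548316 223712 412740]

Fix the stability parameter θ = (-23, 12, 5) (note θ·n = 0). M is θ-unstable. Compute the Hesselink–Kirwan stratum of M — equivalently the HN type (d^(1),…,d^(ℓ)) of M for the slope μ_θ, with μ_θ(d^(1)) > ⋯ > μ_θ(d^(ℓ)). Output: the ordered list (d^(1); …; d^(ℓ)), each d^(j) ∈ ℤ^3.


Interval decomposition of M: I[1,3]^2, I[2,2].
HN type (ℓ=3): μ^(1)=12; μ^(2)=17/2; μ^(3)=-23

((0, 1, 0); (0, 2, 2); (2, 0, 0))


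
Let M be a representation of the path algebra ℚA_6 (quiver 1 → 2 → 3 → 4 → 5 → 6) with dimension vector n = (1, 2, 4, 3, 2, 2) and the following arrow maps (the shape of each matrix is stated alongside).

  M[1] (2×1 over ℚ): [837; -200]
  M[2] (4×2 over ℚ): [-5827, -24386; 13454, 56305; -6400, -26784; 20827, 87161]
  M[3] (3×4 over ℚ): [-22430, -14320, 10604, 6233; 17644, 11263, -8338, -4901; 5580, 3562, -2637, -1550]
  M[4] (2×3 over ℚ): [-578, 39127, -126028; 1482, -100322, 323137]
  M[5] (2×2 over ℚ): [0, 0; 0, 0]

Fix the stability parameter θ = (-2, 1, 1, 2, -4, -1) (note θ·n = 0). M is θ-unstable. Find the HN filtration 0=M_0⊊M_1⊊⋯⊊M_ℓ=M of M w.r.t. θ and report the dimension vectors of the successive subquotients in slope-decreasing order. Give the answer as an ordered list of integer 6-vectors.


Interval decomposition of M: I[1,5], I[2,5], I[3,3], I[3,4], I[6,6]^2.
HN type (ℓ=5): μ^(1)=2; μ^(2)=1; μ^(3)=0; μ^(4)=-1; μ^(5)=-2

((0, 0, 0, 1, 0, 0); (0, 0, 2, 0, 0, 0); (0, 2, 2, 2, 2, 0); (0, 0, 0, 0, 0, 2); (1, 0, 0, 0, 0, 0))


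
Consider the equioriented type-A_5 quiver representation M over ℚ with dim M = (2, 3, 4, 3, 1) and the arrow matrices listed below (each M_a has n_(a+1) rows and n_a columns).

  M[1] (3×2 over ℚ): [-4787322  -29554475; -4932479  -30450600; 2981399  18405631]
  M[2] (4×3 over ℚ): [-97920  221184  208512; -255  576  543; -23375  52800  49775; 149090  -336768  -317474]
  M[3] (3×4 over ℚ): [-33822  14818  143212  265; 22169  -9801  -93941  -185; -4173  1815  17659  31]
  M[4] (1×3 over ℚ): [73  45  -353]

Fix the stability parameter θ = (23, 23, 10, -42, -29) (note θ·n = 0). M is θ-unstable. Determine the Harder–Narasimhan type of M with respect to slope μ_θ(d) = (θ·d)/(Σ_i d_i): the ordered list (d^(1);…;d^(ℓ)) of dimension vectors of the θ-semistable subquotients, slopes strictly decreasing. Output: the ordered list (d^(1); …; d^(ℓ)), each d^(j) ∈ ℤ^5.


Interval decomposition of M: I[1,2], I[1,3], I[2,2], I[3,4]^2, I[3,5].
HN type (ℓ=4): μ^(1)=23; μ^(2)=56/3; μ^(3)=-16; μ^(4)=-61/3

((1, 2, 0, 0, 0); (1, 1, 1, 0, 0); (0, 0, 2, 2, 0); (0, 0, 1, 1, 1))


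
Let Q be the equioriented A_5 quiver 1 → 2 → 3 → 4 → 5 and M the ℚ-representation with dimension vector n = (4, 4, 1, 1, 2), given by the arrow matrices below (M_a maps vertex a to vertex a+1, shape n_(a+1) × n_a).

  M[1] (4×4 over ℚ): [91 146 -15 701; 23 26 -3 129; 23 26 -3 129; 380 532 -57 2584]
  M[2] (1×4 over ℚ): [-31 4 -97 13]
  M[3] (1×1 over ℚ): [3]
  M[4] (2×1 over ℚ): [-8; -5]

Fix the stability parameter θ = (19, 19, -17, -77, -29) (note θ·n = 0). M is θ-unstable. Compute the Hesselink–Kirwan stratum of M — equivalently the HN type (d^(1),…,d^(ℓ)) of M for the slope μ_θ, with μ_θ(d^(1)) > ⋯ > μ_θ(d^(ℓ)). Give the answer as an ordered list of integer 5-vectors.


Interval decomposition of M: I[1,1]^2, I[1,2], I[1,5], I[2,2]^2, I[5,5].
HN type (ℓ=3): μ^(1)=19; μ^(2)=-17; μ^(3)=-29

((3, 3, 0, 0, 0); (1, 1, 1, 1, 1); (0, 0, 0, 0, 1))


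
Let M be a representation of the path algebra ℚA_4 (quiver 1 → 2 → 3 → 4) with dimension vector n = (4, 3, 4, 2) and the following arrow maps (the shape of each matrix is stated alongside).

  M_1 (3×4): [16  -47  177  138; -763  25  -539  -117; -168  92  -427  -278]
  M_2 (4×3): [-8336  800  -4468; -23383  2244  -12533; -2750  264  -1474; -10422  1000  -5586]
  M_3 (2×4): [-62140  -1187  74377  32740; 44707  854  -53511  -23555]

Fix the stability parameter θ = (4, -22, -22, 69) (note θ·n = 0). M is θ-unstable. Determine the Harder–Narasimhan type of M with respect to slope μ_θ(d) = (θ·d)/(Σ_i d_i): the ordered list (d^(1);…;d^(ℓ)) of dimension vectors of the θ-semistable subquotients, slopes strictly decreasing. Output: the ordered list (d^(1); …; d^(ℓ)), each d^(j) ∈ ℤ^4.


Interval decomposition of M: I[1,1], I[1,2], I[1,4]^2, I[3,3]^2.
HN type (ℓ=5): μ^(1)=69; μ^(2)=4; μ^(3)=-9; μ^(4)=-40/3; μ^(5)=-22

((0, 0, 0, 2); (1, 0, 0, 0); (1, 1, 0, 0); (2, 2, 2, 0); (0, 0, 2, 0))


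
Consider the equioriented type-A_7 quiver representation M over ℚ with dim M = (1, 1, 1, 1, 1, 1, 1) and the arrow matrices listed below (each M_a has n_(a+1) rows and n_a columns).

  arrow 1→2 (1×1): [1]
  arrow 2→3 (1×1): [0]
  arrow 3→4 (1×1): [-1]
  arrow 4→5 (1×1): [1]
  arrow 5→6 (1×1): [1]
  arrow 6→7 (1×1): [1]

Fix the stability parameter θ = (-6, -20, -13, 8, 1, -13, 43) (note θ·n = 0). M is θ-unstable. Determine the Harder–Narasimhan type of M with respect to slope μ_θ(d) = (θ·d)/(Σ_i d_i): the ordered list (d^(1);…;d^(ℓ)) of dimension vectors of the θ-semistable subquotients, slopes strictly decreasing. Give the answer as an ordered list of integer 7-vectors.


Interval decomposition of M: I[1,2], I[3,7].
HN type (ℓ=3): μ^(1)=43; μ^(2)=-4/3; μ^(3)=-13

((0, 0, 0, 0, 0, 0, 1); (0, 0, 0, 1, 1, 1, 0); (1, 1, 1, 0, 0, 0, 0))


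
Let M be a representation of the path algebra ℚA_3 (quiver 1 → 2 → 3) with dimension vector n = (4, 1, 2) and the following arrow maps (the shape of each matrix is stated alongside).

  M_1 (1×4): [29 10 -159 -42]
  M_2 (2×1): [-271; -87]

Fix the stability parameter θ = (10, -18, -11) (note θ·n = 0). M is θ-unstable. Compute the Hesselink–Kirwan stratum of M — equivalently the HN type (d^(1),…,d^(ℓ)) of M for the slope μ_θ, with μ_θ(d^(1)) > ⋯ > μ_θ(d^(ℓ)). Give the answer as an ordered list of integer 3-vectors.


Via rank(M_{q-1}∘⋯∘M_p): M ≅ I[1,1]^3, I[1,3], I[3,3].
μ_θ-semistable layers: μ^(1)=10; μ^(2)=-19/3; μ^(3)=-11

((3, 0, 0); (1, 1, 1); (0, 0, 1))


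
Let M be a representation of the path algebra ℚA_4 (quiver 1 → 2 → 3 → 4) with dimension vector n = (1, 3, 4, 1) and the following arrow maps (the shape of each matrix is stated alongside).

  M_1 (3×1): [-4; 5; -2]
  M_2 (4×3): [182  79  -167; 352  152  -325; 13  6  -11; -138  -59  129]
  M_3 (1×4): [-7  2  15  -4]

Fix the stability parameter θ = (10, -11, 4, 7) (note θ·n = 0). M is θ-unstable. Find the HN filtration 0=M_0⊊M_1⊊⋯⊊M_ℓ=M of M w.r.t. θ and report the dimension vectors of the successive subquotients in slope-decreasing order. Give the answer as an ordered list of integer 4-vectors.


Barcode: M ≅ I[1,4], I[2,3]^2, I[3,3]. HN layers by μ_θ (4 steps, strictly decreasing):
  μ^(1)=7; μ^(2)=4; μ^(3)=-1/2; μ^(4)=-11

((0, 0, 0, 1); (0, 0, 4, 0); (1, 1, 0, 0); (0, 2, 0, 0))


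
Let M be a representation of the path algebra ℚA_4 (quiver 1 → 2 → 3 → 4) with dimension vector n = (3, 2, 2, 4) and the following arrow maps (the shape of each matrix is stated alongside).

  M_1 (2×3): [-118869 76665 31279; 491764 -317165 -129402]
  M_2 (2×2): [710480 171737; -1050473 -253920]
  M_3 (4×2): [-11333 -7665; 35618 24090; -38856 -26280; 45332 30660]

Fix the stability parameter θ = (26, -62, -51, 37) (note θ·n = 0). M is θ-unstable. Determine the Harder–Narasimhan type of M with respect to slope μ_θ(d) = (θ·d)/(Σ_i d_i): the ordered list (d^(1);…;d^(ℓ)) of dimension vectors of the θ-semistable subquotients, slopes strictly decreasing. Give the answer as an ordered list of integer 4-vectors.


Via rank(M_{q-1}∘⋯∘M_p): M ≅ I[1,1], I[1,3], I[1,4], I[4,4]^3.
μ_θ-semistable layers: μ^(1)=37; μ^(2)=26; μ^(3)=-29

((0, 0, 0, 4); (1, 0, 0, 0); (2, 2, 2, 0))


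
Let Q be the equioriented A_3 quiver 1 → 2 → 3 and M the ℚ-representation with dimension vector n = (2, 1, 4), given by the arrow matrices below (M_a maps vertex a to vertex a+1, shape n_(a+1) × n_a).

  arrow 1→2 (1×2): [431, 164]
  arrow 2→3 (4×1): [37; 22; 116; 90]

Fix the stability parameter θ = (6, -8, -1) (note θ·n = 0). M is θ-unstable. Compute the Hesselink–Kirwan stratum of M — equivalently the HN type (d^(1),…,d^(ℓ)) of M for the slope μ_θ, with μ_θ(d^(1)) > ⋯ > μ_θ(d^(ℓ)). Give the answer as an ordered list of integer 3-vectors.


Via rank(M_{q-1}∘⋯∘M_p): M ≅ I[1,1], I[1,3], I[3,3]^3.
μ_θ-semistable layers: μ^(1)=6; μ^(2)=-1

((1, 0, 0); (1, 1, 4))


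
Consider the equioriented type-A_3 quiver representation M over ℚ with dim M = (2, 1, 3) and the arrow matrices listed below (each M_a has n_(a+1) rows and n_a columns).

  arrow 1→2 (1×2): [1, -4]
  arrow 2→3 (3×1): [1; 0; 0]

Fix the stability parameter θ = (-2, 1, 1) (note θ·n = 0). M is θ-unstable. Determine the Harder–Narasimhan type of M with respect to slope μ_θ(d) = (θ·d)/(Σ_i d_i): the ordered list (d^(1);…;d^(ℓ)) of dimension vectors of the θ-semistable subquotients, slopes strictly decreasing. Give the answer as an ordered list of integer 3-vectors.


Interval decomposition of M: I[1,1], I[1,3], I[3,3]^2.
HN type (ℓ=2): μ^(1)=1; μ^(2)=-2

((0, 1, 3); (2, 0, 0))


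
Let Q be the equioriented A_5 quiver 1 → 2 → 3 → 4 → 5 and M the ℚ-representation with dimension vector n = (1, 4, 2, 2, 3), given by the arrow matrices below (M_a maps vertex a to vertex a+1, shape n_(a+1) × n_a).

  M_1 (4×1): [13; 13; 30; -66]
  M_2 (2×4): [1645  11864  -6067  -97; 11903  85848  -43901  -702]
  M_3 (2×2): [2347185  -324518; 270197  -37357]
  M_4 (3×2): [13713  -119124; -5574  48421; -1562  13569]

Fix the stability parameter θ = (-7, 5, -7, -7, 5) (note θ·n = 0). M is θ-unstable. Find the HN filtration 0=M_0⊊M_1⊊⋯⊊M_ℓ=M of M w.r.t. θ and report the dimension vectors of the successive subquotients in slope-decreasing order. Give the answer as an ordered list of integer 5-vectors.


Interval decomposition of M: I[1,5], I[2,2]^2, I[2,5], I[5,5].
HN type (ℓ=3): μ^(1)=5; μ^(2)=-3; μ^(3)=-7

((0, 2, 0, 0, 3); (0, 2, 2, 2, 0); (1, 0, 0, 0, 0))


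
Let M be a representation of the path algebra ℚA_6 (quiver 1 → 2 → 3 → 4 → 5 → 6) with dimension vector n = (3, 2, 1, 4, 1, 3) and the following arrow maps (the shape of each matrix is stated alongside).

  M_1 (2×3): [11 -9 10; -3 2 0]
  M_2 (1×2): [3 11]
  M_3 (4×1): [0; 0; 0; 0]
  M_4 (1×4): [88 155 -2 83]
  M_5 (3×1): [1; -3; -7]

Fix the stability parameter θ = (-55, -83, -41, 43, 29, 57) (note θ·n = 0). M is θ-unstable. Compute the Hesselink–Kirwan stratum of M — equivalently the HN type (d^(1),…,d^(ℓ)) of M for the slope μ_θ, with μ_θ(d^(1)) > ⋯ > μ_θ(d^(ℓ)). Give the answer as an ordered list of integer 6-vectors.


Via rank(M_{q-1}∘⋯∘M_p): M ≅ I[1,1], I[1,2], I[1,3], I[4,4]^3, I[4,6], I[6,6]^2.
μ_θ-semistable layers: μ^(1)=57; μ^(2)=43; μ^(3)=36; μ^(4)=-41; μ^(5)=-55; μ^(6)=-69

((0, 0, 0, 0, 0, 3); (0, 0, 0, 3, 0, 0); (0, 0, 0, 1, 1, 0); (0, 0, 1, 0, 0, 0); (1, 0, 0, 0, 0, 0); (2, 2, 0, 0, 0, 0))


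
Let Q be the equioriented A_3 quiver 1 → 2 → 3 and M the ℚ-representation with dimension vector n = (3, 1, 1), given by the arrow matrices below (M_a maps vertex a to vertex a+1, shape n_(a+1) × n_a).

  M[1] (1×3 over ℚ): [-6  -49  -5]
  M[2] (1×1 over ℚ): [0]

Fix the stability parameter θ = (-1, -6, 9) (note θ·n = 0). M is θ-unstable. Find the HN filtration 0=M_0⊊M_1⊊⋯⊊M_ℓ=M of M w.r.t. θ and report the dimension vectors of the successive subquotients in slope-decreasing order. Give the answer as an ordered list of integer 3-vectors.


Interval decomposition of M: I[1,1]^2, I[1,2], I[3,3].
HN type (ℓ=3): μ^(1)=9; μ^(2)=-1; μ^(3)=-7/2

((0, 0, 1); (2, 0, 0); (1, 1, 0))


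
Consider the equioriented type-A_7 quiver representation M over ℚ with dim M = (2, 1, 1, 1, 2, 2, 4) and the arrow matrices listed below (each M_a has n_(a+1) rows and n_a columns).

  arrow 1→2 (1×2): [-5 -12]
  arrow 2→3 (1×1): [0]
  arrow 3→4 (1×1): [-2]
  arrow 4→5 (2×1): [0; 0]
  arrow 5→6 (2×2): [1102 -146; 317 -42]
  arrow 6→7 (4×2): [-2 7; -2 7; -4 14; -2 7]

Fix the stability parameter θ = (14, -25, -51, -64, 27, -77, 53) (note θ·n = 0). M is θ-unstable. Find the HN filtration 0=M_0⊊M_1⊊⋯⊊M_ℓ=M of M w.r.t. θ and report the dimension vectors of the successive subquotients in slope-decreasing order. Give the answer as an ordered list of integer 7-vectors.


Via rank(M_{q-1}∘⋯∘M_p): M ≅ I[1,1], I[1,2], I[3,4], I[5,6], I[5,7], I[7,7]^3.
μ_θ-semistable layers: μ^(1)=53; μ^(2)=14; μ^(3)=-11/2; μ^(4)=-25; μ^(5)=-115/2

((0, 0, 0, 0, 0, 0, 4); (1, 0, 0, 0, 0, 0, 0); (1, 1, 0, 0, 0, 0, 0); (0, 0, 0, 0, 2, 2, 0); (0, 0, 1, 1, 0, 0, 0))


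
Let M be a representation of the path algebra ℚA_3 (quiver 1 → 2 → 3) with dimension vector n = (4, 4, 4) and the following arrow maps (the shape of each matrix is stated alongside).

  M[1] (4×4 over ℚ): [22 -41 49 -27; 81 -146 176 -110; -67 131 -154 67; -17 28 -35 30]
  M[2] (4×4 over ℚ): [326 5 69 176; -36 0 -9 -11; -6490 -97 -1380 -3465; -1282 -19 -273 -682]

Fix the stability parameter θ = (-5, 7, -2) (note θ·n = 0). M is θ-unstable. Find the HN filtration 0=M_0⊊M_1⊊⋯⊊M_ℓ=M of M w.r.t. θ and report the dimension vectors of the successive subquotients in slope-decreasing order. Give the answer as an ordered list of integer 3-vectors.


Via rank(M_{q-1}∘⋯∘M_p): M ≅ I[1,1], I[1,2], I[1,3]^2, I[2,2], I[3,3]^2.
μ_θ-semistable layers: μ^(1)=7; μ^(2)=5/2; μ^(3)=-2; μ^(4)=-5

((0, 2, 0); (0, 2, 2); (0, 0, 2); (4, 0, 0))


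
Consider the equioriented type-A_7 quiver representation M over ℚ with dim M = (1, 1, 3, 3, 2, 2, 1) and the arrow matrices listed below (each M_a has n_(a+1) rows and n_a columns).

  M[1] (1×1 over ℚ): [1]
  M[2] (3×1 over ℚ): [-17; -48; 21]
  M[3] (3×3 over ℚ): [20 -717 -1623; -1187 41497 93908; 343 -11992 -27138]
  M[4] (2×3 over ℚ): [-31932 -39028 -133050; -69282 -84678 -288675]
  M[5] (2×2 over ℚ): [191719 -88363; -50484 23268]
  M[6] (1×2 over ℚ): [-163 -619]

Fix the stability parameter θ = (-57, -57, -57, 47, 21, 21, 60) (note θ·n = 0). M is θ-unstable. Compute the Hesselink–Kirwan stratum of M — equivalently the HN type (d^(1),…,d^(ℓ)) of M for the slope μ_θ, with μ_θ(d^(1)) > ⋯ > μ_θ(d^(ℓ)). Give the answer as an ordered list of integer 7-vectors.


Interval decomposition of M: I[1,7], I[3,4]^2, I[5,5], I[6,6].
HN type (ℓ=5): μ^(1)=60; μ^(2)=47; μ^(3)=89/3; μ^(4)=21; μ^(5)=-57

((0, 0, 0, 0, 0, 0, 1); (0, 0, 0, 2, 0, 0, 0); (0, 0, 0, 1, 1, 1, 0); (0, 0, 0, 0, 1, 1, 0); (1, 1, 3, 0, 0, 0, 0))


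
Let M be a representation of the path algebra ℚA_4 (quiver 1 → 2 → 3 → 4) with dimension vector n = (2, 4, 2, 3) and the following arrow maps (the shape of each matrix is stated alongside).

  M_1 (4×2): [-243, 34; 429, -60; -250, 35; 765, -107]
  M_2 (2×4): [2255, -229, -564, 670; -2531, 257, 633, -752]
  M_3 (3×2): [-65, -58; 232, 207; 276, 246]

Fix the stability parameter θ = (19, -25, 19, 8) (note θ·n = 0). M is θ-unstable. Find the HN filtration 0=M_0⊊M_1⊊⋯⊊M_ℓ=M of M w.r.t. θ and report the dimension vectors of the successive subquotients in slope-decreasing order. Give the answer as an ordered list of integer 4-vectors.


Barcode: M ≅ I[1,2], I[1,4], I[2,2], I[2,4], I[4,4]. HN layers by μ_θ (4 steps, strictly decreasing):
  μ^(1)=27/2; μ^(2)=8; μ^(3)=-3; μ^(4)=-25

((0, 0, 2, 2); (0, 0, 0, 1); (2, 2, 0, 0); (0, 2, 0, 0))


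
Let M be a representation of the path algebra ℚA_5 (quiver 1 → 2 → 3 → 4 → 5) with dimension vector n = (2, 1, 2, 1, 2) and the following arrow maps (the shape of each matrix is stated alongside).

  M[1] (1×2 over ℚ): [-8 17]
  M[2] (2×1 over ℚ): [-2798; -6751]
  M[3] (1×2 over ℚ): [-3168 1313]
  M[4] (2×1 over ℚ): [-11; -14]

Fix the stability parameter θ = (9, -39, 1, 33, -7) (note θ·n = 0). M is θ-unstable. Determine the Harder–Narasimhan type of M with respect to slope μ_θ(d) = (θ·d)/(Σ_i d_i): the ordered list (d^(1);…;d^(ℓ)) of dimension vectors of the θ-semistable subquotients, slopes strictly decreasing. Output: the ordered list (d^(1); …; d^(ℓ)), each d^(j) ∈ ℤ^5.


Barcode: M ≅ I[1,1], I[1,5], I[3,3], I[5,5]. HN layers by μ_θ (5 steps, strictly decreasing):
  μ^(1)=13; μ^(2)=9; μ^(3)=1; μ^(4)=-7; μ^(5)=-15

((0, 0, 0, 1, 1); (1, 0, 0, 0, 0); (0, 0, 2, 0, 0); (0, 0, 0, 0, 1); (1, 1, 0, 0, 0))


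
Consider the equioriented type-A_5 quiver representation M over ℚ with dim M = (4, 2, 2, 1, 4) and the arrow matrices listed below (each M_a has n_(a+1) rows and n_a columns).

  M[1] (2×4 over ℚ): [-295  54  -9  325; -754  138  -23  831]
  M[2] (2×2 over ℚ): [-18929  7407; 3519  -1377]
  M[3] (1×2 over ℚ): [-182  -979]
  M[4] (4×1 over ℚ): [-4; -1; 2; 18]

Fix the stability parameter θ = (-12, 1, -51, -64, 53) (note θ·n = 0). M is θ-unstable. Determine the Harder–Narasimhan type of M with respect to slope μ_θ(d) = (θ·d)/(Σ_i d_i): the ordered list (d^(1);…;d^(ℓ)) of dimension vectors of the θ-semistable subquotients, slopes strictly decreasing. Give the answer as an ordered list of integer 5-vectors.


Interval decomposition of M: I[1,1]^2, I[1,2], I[1,5], I[3,3], I[5,5]^3.
HN type (ℓ=5): μ^(1)=53; μ^(2)=1; μ^(3)=-12; μ^(4)=-63/2; μ^(5)=-51

((0, 0, 0, 0, 4); (0, 1, 0, 0, 0); (3, 0, 0, 0, 0); (1, 1, 1, 1, 0); (0, 0, 1, 0, 0))


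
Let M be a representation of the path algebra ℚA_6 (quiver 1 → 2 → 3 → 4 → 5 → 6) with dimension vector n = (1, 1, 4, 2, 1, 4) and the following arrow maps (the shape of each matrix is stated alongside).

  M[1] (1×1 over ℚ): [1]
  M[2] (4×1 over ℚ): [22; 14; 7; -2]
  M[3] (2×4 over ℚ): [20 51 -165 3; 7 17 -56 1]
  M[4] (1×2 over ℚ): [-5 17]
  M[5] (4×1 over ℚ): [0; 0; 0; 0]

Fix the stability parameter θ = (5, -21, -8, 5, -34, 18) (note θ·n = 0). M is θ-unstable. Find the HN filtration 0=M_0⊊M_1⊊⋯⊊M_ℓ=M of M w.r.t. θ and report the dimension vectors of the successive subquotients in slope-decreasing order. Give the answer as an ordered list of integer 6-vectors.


Barcode: M ≅ I[1,5], I[3,3]^2, I[3,4], I[6,6]^4. HN layers by μ_θ (4 steps, strictly decreasing):
  μ^(1)=18; μ^(2)=5; μ^(3)=-8; μ^(4)=-53/5

((0, 0, 0, 0, 0, 4); (0, 0, 0, 1, 0, 0); (0, 0, 3, 0, 0, 0); (1, 1, 1, 1, 1, 0))


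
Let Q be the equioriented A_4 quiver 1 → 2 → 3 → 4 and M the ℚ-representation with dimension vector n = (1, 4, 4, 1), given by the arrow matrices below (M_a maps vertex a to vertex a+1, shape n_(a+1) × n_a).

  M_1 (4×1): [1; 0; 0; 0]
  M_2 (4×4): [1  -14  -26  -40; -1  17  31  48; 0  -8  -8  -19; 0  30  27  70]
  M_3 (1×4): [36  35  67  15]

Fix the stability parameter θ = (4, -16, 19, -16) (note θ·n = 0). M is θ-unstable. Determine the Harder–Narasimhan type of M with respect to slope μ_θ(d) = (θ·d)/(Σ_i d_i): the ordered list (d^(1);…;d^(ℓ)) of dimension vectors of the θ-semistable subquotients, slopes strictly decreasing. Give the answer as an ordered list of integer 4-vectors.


Via rank(M_{q-1}∘⋯∘M_p): M ≅ I[1,4], I[2,3]^3.
μ_θ-semistable layers: μ^(1)=19; μ^(2)=3/2; μ^(3)=-6; μ^(4)=-16

((0, 0, 3, 0); (0, 0, 1, 1); (1, 1, 0, 0); (0, 3, 0, 0))


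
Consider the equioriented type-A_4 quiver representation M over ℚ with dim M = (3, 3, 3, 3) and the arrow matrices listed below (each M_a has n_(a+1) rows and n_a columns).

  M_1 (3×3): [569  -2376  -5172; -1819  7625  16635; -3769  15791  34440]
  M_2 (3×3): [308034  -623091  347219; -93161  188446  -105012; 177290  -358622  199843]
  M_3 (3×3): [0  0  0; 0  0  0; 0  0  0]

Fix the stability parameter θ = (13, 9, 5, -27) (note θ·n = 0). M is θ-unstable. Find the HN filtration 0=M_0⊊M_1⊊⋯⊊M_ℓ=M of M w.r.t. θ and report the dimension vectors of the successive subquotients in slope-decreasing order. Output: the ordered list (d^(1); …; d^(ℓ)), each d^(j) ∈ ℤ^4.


Interval decomposition of M: I[1,3]^3, I[4,4]^3.
HN type (ℓ=2): μ^(1)=9; μ^(2)=-27

((3, 3, 3, 0); (0, 0, 0, 3))


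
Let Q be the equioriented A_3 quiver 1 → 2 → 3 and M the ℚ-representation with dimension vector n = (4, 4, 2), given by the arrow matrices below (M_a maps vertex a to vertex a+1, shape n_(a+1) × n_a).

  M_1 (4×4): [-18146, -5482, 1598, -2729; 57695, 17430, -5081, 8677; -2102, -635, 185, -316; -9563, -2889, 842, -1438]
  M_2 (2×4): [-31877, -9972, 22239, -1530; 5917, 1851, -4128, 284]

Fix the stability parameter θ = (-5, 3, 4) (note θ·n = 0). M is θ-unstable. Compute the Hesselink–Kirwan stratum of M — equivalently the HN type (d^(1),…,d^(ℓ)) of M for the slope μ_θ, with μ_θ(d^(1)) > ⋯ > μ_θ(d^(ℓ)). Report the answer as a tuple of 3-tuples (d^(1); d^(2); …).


Barcode: M ≅ I[1,1], I[1,2], I[1,3]^2, I[2,2]. HN layers by μ_θ (3 steps, strictly decreasing):
  μ^(1)=4; μ^(2)=3; μ^(3)=-5

((0, 0, 2); (0, 4, 0); (4, 0, 0))


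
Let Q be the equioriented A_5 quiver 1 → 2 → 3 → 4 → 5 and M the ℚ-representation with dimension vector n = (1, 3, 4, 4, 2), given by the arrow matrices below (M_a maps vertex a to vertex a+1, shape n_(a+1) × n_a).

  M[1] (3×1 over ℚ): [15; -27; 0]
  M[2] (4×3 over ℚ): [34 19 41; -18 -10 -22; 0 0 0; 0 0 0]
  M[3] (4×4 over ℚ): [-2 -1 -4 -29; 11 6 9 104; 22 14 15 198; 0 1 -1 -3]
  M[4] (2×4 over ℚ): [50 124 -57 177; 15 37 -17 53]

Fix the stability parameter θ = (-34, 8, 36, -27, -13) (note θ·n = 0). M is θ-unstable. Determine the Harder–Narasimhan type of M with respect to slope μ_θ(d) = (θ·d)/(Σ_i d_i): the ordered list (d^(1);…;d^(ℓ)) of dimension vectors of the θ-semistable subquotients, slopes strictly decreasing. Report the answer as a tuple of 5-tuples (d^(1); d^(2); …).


Barcode: M ≅ I[1,5], I[2,2], I[2,5], I[3,4]^2. HN layers by μ_θ (4 steps, strictly decreasing):
  μ^(1)=8; μ^(2)=9/2; μ^(3)=1; μ^(4)=-34

((0, 1, 0, 0, 0); (0, 0, 2, 2, 0); (0, 2, 2, 2, 2); (1, 0, 0, 0, 0))


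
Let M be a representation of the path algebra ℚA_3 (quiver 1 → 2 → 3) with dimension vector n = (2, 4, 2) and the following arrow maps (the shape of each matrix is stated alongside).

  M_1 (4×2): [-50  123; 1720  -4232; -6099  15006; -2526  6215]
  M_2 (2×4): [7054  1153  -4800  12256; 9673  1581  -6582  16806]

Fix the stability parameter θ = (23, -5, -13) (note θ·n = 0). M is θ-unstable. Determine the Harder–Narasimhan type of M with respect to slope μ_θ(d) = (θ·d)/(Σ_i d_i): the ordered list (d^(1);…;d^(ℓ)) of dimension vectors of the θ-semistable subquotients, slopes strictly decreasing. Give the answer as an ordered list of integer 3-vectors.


Interval decomposition of M: I[1,3]^2, I[2,2]^2.
HN type (ℓ=2): μ^(1)=5/3; μ^(2)=-5

((2, 2, 2); (0, 2, 0))


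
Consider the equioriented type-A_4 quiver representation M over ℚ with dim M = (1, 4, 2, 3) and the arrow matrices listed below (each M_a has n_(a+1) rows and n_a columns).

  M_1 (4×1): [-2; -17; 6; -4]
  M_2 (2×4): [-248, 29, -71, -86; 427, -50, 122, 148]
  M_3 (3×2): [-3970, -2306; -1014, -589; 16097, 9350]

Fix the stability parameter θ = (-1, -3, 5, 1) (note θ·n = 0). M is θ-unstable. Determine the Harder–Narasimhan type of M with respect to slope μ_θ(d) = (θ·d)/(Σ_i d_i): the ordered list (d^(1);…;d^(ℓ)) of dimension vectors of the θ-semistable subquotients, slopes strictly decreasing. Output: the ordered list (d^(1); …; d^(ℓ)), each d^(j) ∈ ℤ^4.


Barcode: M ≅ I[1,4], I[2,2]^2, I[2,4], I[4,4]. HN layers by μ_θ (4 steps, strictly decreasing):
  μ^(1)=3; μ^(2)=1; μ^(3)=-2; μ^(4)=-3

((0, 0, 2, 2); (0, 0, 0, 1); (1, 1, 0, 0); (0, 3, 0, 0))


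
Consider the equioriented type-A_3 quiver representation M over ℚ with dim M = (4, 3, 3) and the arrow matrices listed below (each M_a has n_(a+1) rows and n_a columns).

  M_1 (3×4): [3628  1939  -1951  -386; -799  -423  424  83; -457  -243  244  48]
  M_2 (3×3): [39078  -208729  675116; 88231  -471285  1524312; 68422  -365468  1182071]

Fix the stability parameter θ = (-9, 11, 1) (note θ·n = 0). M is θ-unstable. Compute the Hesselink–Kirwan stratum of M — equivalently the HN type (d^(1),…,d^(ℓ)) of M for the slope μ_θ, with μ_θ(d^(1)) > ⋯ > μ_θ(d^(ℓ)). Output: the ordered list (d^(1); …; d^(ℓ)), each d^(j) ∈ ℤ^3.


Via rank(M_{q-1}∘⋯∘M_p): M ≅ I[1,1], I[1,3]^3.
μ_θ-semistable layers: μ^(1)=6; μ^(2)=-9

((0, 3, 3); (4, 0, 0))
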